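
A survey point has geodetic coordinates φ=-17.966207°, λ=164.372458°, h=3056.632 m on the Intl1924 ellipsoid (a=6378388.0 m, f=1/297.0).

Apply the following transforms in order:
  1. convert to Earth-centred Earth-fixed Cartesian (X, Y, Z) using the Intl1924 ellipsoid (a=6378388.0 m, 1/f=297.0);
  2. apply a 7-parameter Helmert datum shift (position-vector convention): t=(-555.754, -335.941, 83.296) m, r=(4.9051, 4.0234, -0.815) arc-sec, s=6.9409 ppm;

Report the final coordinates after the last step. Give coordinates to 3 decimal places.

start: φ=-17.966207°, λ=164.372458°, h=3056.632 m
→ ECEF (a=6378388.000, f=1/297.0): X=-5847747.3304, Y=1635750.9353, Z=-1955793.6974
→ Helmert 7p (PV): X=-5848375.3598, Y=1635495.9641, Z=-1955571.0100

X=-5848375.360 m, Y=1635495.964 m, Z=-1955571.010 m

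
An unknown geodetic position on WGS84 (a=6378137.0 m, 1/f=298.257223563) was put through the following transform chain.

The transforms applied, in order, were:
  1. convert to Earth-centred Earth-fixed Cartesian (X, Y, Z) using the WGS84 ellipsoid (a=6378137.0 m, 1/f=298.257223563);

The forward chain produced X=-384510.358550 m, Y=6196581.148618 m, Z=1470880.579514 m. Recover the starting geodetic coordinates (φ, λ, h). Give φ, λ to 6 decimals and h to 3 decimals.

start: X=-384510.3586, Y=6196581.1486, Z=1470880.5795 m
→ geod (Bowring, a=6378137.000): φ=13.41497700°, λ=93.55076600°, h=3361.9560 m

φ=13.414977°, λ=93.550766°, h=3361.956 m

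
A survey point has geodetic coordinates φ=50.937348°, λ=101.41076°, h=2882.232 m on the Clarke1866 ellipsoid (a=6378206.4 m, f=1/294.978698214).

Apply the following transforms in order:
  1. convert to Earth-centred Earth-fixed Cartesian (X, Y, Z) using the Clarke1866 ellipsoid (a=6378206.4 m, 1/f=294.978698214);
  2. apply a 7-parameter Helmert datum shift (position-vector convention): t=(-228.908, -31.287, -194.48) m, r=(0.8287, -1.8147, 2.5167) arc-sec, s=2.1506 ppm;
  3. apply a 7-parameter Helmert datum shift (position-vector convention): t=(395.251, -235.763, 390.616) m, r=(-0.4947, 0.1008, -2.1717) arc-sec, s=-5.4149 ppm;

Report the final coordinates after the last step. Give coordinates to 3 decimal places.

X=-797060.009 m, Y=3949461.410 m, Z=4931368.953 m

start: φ=50.937348°, λ=101.410760°, h=2882.232 m
→ ECEF (a=6378206.400, f=1/294.978698214): X=-797181.3745, Y=3949750.6684, Z=4931189.1412
→ Helmert 7p (PV): X=-797503.5734, Y=3949698.3372, Z=4931014.1214
→ Helmert 7p (PV): X=-797060.0093, Y=3949461.4100, Z=4931368.9534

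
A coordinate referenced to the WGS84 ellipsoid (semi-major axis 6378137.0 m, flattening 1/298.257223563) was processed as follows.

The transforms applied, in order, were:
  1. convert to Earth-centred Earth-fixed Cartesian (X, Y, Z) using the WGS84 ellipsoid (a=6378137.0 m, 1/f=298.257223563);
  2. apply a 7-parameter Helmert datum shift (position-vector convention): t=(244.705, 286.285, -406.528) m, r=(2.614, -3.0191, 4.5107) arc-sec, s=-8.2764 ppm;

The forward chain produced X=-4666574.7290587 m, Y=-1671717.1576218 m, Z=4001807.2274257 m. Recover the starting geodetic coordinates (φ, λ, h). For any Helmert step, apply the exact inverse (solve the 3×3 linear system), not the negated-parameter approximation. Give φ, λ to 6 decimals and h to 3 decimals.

φ=39.104470°, λ=-160.290258°, h=1605.675 m

start: X=-4666574.7291, Y=-1671717.1576, Z=4001807.2274 m
→ Helmert⁻¹: X=-4666836.0378, Y=-1671864.5025, Z=4002336.3757
→ geod (Bowring, a=6378137.000): φ=39.10447000°, λ=-160.29025800°, h=1605.6750 m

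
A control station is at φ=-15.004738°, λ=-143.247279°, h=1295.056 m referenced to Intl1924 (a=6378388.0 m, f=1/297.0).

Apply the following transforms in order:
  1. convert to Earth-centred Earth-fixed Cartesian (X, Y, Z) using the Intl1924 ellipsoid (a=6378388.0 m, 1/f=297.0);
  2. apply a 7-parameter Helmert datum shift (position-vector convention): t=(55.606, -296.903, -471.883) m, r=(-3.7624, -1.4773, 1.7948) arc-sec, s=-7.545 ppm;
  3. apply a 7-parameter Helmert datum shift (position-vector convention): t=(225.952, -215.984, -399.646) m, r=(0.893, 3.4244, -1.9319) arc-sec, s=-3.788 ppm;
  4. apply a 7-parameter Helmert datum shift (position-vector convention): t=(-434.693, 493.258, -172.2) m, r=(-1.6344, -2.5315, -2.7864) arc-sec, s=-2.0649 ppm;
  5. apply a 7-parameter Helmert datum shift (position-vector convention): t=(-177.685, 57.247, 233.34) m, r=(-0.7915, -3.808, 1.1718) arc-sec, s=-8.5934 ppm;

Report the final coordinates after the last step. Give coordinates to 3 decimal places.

start: φ=-15.004738°, λ=-143.247279°, h=1295.056 m
→ ECEF (a=6378388.000, f=1/297.0): X=-4938394.8974, Y=-3688039.6914, Z=-1640961.2052
→ Helmert 7p (PV): X=-4938258.1874, Y=-3688381.6708, Z=-1641388.8047
→ Helmert 7p (PV): X=-4938075.3252, Y=-3688530.3249, Z=-1641716.2171
→ Helmert 7p (PV): X=-4938529.5004, Y=-3687975.7515, Z=-1641916.4051
→ Helmert 7p (PV): X=-4938613.4829, Y=-3687921.1685, Z=-1641745.9766

X=-4938613.483 m, Y=-3687921.169 m, Z=-1641745.977 m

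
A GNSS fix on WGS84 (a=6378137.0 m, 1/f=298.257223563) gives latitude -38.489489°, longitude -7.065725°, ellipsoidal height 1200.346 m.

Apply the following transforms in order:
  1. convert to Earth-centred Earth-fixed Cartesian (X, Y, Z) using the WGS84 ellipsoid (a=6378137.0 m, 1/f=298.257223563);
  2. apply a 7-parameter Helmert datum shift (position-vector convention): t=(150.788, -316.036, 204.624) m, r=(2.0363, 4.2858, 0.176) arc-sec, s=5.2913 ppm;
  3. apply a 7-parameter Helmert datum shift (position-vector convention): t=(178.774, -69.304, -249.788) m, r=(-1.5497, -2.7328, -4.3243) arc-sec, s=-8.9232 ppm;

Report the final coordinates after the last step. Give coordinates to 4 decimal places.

X=4962035.0758 m, Y=-615480.1468 m, Z=-3948932.8843 m

start: φ=-38.489489°, λ=-7.065725°, h=1200.346 m
→ ECEF (a=6378137.000, f=1/298.257223563): X=4961765.6432, Y=-615006.5699, Z=-3948863.2549
→ Helmert 7p (PV): X=4961861.1596, Y=-615282.6419, Z=-3948788.6939
→ Helmert 7p (PV): X=4962035.0758, Y=-615480.1468, Z=-3948932.8843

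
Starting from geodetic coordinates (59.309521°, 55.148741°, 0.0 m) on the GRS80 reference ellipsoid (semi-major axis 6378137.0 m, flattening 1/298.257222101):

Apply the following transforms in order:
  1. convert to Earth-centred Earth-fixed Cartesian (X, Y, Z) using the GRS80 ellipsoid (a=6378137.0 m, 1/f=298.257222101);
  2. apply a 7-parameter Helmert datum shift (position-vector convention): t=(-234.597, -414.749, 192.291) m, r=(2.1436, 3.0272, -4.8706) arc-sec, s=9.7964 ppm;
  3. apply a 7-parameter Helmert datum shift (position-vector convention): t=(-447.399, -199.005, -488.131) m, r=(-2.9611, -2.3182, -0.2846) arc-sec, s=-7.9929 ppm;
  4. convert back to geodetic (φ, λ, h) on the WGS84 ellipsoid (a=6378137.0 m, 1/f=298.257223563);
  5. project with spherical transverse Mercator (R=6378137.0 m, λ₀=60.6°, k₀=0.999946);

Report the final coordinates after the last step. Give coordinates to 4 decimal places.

E=-309314.1040 m, N=6615196.4291 m

start: φ=59.309521°, λ=55.148741°, h=0.000 m
→ ECEF (a=6378137.000, f=1/298.257222101): X=1864914.2639, Y=2678144.1994, Z=5461614.7783
→ Helmert 7p (PV): X=1864841.3338, Y=2677654.8890, Z=5461861.0360
→ Helmert 7p (PV): X=1864321.3388, Y=2677510.3176, Z=5461311.7680
→ geod (Bowring, a=6378137.000): φ=59.31476427°, λ=55.15092468°, h=-698.9825 m
→ tm (R=6378137.0, λ₀=60.6°): E=-309314.1040, N=6615196.4291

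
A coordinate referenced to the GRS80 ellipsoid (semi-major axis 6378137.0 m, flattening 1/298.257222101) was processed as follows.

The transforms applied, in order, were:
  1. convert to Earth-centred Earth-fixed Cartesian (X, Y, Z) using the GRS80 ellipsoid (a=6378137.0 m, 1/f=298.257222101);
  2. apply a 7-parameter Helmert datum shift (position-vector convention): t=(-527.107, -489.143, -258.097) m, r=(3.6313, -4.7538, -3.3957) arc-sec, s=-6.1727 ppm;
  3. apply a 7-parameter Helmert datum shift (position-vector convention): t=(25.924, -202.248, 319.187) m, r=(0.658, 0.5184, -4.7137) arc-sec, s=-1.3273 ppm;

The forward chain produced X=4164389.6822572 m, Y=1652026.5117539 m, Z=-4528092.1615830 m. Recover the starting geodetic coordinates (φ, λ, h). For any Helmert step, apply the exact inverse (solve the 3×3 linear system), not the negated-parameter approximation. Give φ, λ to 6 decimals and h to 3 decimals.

φ=-45.494842°, λ=21.645810°, h=3140.441 m

start: X=4164389.6823, Y=1652026.5118, Z=-4528092.1616 m
→ Helmert⁻¹: X=4164342.9070, Y=1652311.6731, Z=-4528412.1640
→ Helmert⁻¹: X=4164764.1487, Y=1652799.8612, Z=-4528307.1014
→ geod (Bowring, a=6378137.000): φ=-45.49484200°, λ=21.64581000°, h=3140.4410 m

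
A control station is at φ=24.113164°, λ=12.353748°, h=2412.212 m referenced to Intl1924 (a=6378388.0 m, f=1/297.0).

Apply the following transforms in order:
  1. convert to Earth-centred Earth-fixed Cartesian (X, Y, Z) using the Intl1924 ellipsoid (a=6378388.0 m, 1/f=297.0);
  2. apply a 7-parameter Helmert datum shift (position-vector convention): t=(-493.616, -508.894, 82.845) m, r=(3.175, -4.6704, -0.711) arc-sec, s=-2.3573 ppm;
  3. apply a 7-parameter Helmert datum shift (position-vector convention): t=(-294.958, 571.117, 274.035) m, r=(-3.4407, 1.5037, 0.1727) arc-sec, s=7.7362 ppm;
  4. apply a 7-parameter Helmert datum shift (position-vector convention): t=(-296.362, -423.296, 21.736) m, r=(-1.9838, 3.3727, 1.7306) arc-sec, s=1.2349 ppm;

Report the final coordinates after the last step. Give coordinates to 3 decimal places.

X=5691301.808 m, Y=1246437.034 m, Z=2591124.957 m

start: φ=24.113164°, λ=12.353748°, h=2412.212 m
→ ECEF (a=6378388.000, f=1/297.0): X=5692353.7112, Y=1246728.7052, Z=2590748.4605
→ Helmert 7p (PV): X=5691792.3126, Y=1246157.3718, Z=2590973.2791
→ Helmert 7p (PV): X=5691559.2328, Y=1246786.1152, Z=2591205.0768
→ Helmert 7p (PV): X=5691301.8082, Y=1246437.0337, Z=2591124.9569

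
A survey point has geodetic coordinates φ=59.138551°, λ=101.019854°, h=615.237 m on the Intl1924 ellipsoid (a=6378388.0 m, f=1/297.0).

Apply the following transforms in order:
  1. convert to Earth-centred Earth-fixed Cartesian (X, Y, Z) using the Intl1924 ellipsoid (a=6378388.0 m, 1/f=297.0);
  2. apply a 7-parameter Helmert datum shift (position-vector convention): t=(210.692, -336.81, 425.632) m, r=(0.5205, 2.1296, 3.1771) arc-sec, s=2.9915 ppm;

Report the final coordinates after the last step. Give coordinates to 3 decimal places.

X=-626817.096 m, Y=3219495.315 m, Z=5452970.381 m

start: φ=59.138551°, λ=101.019854°, h=615.237 m
→ ECEF (a=6378388.000, f=1/297.0): X=-627032.6114, Y=3219845.9098, Z=5452513.8387
→ Helmert 7p (PV): X=-626817.0955, Y=3219495.3146, Z=5452970.3809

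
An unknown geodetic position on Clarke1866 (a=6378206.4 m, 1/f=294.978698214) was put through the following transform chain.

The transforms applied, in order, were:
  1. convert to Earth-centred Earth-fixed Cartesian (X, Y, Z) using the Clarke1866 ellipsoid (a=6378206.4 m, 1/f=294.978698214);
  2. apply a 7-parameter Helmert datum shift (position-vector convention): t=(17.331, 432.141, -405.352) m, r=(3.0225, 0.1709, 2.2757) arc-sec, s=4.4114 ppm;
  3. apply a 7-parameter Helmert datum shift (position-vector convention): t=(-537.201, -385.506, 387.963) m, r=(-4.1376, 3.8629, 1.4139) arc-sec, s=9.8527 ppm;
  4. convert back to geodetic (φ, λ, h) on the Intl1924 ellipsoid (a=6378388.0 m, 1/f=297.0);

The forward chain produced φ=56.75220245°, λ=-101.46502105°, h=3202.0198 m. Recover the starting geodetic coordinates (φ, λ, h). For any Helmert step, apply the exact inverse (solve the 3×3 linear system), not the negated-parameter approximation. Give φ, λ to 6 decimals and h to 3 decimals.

start: φ=56.752202°, λ=-101.465021°, h=3202.020 m
→ ECEF (a=6378388.000, f=1/297.0): X=-697090.7234, Y=-3437049.4747, Z=5313609.6474
→ Helmert⁻¹: X=-696669.7204, Y=-3436731.9118, Z=5313087.3486
→ Helmert⁻¹: X=-696726.3013, Y=-3437063.3416, Z=5313519.0485
→ geod (Bowring, a=6378206.400): φ=56.75340600°, λ=-101.45914100°, h=3377.9910 m

φ=56.753406°, λ=-101.459141°, h=3377.991 m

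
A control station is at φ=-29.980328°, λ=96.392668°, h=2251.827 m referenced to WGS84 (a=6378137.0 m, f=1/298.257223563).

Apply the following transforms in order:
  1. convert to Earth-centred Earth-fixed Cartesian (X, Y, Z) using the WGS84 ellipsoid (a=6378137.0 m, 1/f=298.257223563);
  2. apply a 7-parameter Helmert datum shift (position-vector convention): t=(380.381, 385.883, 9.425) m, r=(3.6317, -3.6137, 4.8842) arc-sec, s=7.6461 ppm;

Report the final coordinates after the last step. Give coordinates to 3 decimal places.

X=-615563.331 m, Y=5497373.686 m, Z=-3169539.078 m

start: φ=-29.980328°, λ=96.392668°, h=2251.827 m
→ ECEF (a=6378137.000, f=1/298.257223563): X=-615864.3705, Y=5496904.5484, Z=-3169610.2626
→ Helmert 7p (PV): X=-615563.3311, Y=5497373.6856, Z=-3169539.0780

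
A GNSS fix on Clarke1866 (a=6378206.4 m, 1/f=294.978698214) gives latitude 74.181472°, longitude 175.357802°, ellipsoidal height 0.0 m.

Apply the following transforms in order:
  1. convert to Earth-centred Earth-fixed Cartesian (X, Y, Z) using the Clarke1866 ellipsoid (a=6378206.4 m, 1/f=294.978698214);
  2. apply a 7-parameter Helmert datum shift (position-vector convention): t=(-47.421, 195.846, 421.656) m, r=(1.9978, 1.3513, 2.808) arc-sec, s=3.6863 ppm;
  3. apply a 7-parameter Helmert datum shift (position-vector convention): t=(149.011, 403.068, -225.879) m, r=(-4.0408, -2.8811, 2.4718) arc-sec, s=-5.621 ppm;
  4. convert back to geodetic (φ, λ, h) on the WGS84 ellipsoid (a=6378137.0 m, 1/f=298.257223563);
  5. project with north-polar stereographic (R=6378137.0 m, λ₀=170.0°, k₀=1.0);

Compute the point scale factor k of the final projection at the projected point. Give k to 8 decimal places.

1.01930213

start: φ=74.181472°, λ=175.357802°, h=0.000 m
→ ECEF (a=6378206.400, f=1/294.978698214): X=-1738395.2916, Y=141156.6467, Z=6114311.4160
→ Helmert 7p (PV): X=-1738410.9857, Y=141270.1261, Z=6114768.3672
→ Helmert 7p (PV): X=-1738339.3064, Y=141771.3575, Z=6114481.0676
→ geod (Bowring, a=6378137.000): φ=74.18081622°, λ=175.33752553°, h=10.8272 m
→ into stereo (λ₀=170.0°): φ=74.18081622°, λ−λ₀=5.33752553°
scale k = 1.01930213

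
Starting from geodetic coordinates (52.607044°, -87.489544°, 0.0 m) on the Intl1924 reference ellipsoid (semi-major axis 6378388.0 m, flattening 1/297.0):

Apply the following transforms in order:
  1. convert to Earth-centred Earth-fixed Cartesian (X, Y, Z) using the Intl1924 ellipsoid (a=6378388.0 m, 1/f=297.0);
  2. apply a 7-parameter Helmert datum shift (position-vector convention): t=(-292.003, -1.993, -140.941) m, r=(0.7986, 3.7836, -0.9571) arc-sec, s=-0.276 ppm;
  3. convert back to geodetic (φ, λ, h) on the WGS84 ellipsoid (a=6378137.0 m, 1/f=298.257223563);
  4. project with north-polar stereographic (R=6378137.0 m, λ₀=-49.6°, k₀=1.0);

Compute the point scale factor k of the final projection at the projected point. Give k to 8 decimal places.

start: φ=52.607044°, λ=-87.489544°, h=0.000 m
→ ECEF (a=6378388.000, f=1/297.0): X=170025.0950, Y=-3877974.9373, Z=5044207.1561
→ Helmert 7p (PV): X=169807.5786, Y=-3877996.1787, Z=5044046.6897
→ geod (Bowring, a=6378137.000): φ=52.60529179°, λ=-87.49276529°, h=73.0176 m
→ into stereo (λ₀=-49.6°): φ=52.60529179°, λ−λ₀=-37.89276529°
scale k = 1.11453477

1.11453477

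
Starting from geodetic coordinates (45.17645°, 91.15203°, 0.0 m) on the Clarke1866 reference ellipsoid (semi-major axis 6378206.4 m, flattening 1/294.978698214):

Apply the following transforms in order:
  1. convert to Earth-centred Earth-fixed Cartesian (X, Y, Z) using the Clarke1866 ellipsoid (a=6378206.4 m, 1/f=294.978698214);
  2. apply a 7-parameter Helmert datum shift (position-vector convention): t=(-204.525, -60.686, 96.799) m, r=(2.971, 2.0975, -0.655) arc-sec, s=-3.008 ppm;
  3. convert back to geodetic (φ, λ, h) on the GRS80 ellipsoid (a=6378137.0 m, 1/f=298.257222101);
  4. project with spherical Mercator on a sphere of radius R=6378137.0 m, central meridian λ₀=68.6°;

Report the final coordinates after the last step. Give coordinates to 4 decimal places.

E=2510688.5981 m, N=5649290.9701 m

start: φ=45.176450°, λ=91.152030°, h=0.000 m
→ ECEF (a=6378206.400, f=1/294.978698214): X=-90551.2719, Y=4502926.5983, Z=4500989.8121
→ Helmert 7p (PV): X=-90695.4551, Y=4502787.8238, Z=4501138.8520
→ geod (Bowring, a=6378137.000): φ=45.17612158°, λ=91.15389941°, h=-40.1383 m
→ merc (R=6378137.0, λ₀=68.6°): E=2510688.5981, N=5649290.9701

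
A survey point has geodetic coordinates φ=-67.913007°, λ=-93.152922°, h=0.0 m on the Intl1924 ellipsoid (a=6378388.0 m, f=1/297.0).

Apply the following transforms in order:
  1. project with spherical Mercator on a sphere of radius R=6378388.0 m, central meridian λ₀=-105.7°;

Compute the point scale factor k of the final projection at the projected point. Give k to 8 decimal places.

start: φ=-67.913007°, λ=-93.152922°, h=0.000 m
→ into merc (λ₀=-105.7°): φ=-67.91300700°, λ−λ₀=12.54707800°
scale k = 2.65947603

2.65947603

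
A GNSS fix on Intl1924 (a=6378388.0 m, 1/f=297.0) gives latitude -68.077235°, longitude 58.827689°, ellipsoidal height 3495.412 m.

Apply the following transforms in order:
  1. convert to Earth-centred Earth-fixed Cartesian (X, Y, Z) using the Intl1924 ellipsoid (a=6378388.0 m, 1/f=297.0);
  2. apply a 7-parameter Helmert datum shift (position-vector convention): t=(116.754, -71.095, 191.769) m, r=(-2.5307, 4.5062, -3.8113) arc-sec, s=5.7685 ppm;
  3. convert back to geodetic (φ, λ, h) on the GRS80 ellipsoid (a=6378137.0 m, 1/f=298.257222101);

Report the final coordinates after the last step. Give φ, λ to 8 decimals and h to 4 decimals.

start: φ=-68.077235°, λ=58.827689°, h=3495.412 m
→ ECEF (a=6378388.000, f=1/297.0): X=1236908.0441, Y=2044607.2123, Z=-5897693.5751
→ Helmert 7p (PV): X=1236940.8673, Y=2044452.6960, Z=-5897587.9353
→ geod (Bowring, a=6378137.000): φ=-68.07727081°, λ=58.82509785°, h=3526.8002 m

φ=-68.07727081°, λ=58.82509785°, h=3526.8002 m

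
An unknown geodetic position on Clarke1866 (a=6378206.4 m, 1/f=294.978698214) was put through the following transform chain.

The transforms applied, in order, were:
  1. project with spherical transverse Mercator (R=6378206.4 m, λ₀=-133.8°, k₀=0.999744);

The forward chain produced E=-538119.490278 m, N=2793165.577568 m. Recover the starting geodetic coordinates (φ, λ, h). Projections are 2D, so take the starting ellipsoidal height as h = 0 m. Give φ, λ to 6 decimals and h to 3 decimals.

φ=25.002345°, λ=-139.130205°, h=0.000 m

start: E=-538119.4903, N=2793165.5776 m
→ tm⁻¹: φ=25.00234500°, λ=-139.13020500°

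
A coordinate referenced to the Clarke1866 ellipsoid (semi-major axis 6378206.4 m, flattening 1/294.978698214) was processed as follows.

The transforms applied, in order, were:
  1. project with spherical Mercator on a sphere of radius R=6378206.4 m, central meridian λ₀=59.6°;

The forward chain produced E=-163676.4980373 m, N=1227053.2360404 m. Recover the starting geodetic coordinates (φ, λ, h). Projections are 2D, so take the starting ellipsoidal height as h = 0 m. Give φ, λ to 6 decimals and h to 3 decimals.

start: E=-163676.4980, N=1227053.2360 m
→ merc⁻¹: φ=10.95531600°, λ=58.12968500°

φ=10.955316°, λ=58.129685°, h=0.000 m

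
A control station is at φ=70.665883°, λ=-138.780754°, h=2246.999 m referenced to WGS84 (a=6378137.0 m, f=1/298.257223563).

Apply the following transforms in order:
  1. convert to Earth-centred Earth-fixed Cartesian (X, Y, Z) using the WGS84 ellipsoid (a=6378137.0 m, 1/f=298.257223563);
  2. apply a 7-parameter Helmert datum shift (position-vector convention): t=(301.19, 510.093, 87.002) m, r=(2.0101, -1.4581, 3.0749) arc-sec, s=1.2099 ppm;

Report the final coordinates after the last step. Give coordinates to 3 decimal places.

start: φ=70.665883°, λ=-138.780754°, h=2246.999 m
→ ECEF (a=6378137.000, f=1/298.257223563): X=-1593684.4119, Y=-1396111.1109, Z=5998162.7401
→ Helmert 7p (PV): X=-1593406.7390, Y=-1395684.9186, Z=5998232.1279

X=-1593406.739 m, Y=-1395684.919 m, Z=5998232.128 m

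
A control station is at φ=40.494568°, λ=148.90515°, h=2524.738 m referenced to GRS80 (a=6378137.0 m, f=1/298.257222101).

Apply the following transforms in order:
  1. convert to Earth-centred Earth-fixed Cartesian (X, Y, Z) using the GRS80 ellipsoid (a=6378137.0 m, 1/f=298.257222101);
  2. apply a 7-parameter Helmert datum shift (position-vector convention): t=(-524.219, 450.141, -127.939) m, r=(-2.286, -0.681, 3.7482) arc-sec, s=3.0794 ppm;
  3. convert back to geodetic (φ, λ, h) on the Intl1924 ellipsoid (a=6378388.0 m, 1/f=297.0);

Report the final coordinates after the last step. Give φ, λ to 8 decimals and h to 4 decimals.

start: φ=40.494568°, λ=148.905150°, h=2524.738 m
→ ECEF (a=6378137.000, f=1/298.257222101): X=-4160953.0404, Y=2509537.2719, Z=4121540.7038
→ Helmert 7p (PV): X=-4161549.2832, Y=2509965.2071, Z=4121383.9060
→ geod (Bowring, a=6378388.000): φ=40.49003030°, λ=148.90446015°, h=2766.7351 m

φ=40.49003030°, λ=148.90446015°, h=2766.7351 m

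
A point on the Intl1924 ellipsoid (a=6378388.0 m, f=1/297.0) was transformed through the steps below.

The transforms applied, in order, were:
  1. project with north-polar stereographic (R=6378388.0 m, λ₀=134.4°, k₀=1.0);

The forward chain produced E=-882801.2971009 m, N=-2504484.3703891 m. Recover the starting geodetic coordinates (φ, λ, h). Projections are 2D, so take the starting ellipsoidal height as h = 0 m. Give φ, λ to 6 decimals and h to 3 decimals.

φ=66.481871°, λ=114.983045°, h=0.000 m

start: E=-882801.2971, N=-2504484.3704 m
→ stereo⁻¹: φ=66.48187100°, λ=114.98304500°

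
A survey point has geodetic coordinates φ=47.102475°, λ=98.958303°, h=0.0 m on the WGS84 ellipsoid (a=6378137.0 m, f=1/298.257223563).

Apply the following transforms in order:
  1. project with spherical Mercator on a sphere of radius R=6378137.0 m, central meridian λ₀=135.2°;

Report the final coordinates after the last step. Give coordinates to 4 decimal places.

E=-4034407.2555 m, N=5958816.6705 m

start: φ=47.102475°, λ=98.958303°, h=0.000 m
→ merc (R=6378137.0, λ₀=135.2°): E=-4034407.2555, N=5958816.6705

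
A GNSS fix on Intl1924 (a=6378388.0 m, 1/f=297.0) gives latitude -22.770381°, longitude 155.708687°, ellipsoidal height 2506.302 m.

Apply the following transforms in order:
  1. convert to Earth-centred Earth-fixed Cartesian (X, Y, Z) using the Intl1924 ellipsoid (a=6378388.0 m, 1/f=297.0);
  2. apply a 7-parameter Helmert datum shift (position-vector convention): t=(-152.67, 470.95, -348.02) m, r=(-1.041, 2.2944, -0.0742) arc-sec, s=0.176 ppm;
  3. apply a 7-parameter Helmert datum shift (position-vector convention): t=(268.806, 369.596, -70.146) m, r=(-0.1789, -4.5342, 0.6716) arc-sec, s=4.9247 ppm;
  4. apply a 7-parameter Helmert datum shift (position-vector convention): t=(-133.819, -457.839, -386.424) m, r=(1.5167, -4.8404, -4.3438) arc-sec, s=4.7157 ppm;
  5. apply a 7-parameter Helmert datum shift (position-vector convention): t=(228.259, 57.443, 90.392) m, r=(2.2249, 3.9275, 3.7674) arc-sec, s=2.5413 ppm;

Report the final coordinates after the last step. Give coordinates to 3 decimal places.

X=-5365208.828 m, Y=2422086.940 m, Z=-2455091.210 m

start: φ=-22.770381°, λ=155.708687°, h=2506.302 m
→ ECEF (a=6378388.000, f=1/297.0): X=-5365390.3724, Y=2421587.3855, Z=-2454294.2805
→ Helmert 7p (PV): X=-5365570.4161, Y=2422048.3052, Z=-2454595.2717
→ Helmert 7p (PV): X=-5365281.9619, Y=2422410.2297, Z=-2454797.5554
→ Helmert 7p (PV): X=-5365332.4606, Y=2422094.8545, Z=-2455303.6502
→ Helmert 7p (PV): X=-5365208.8275, Y=2422086.9399, Z=-2455091.2098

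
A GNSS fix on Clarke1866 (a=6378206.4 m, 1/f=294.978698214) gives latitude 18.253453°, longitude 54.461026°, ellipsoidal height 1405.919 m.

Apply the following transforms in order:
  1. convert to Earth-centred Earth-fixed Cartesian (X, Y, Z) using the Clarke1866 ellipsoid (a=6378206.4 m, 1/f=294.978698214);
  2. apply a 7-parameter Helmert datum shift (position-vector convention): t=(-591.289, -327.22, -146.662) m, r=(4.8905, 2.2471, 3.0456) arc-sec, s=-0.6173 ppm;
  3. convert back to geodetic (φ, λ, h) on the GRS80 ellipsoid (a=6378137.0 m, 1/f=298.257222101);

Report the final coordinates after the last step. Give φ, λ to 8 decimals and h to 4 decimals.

start: φ=18.253453°, λ=54.461026°, h=1405.919 m
→ ECEF (a=6378206.400, f=1/294.978698214): X=3522766.0974, Y=4931636.6440, Z=1985365.6228
→ Helmert 7p (PV): X=3522121.4448, Y=4931311.3224, Z=1985296.2855
→ geod (Bowring, a=6378137.000): φ=18.25339225°, λ=54.46419782°, h=823.0863 m

φ=18.25339225°, λ=54.46419782°, h=823.0863 m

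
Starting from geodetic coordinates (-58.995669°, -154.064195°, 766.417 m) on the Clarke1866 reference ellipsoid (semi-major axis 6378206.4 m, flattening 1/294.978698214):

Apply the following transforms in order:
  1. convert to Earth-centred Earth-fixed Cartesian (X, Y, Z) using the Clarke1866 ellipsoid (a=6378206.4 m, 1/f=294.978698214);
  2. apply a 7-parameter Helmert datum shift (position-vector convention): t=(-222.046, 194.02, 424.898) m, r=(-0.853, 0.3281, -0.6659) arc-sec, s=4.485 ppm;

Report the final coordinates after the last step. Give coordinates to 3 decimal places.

X=-2962516.122 m, Y=-1440513.528 m, Z=-5443734.892 m

start: φ=-58.995669°, λ=-154.064195°, h=766.417 m
→ ECEF (a=6378206.400, f=1/294.978698214): X=-2962267.4794, Y=-1440688.1358, Z=-5444146.0426
→ Helmert 7p (PV): X=-2962516.1222, Y=-1440513.5280, Z=-5443734.8917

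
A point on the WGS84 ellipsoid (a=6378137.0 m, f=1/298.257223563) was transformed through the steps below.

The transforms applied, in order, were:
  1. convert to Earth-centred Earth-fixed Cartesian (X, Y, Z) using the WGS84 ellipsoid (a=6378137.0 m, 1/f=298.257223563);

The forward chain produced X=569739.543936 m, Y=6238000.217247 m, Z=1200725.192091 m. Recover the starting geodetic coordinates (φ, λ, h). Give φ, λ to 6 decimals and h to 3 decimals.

start: X=569739.5439, Y=6238000.2172, Z=1200725.1921 m
→ geod (Bowring, a=6378137.000): φ=10.92264100°, λ=84.78144400°, h=632.9820 m

φ=10.922641°, λ=84.781444°, h=632.982 m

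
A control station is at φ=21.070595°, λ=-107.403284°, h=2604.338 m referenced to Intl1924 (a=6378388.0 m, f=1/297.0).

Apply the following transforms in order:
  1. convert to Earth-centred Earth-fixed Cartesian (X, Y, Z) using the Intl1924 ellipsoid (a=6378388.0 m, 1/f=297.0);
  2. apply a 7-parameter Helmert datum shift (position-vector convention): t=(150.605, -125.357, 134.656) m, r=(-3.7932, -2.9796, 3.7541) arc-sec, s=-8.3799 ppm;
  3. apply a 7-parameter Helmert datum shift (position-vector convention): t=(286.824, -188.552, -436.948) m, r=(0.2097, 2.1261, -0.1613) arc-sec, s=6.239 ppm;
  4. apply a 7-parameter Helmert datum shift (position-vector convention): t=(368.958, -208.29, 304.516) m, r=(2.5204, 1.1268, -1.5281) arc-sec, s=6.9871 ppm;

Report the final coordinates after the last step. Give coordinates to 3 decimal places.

X=-1780834.713 m, Y=-5684801.404 m, Z=2279700.418 m

start: φ=21.070595°, λ=-107.403284°, h=2604.338 m
→ ECEF (a=6378388.000, f=1/297.0): X=-1781692.3879, Y=-5684245.5685, Z=2279655.4992
→ Helmert 7p (PV): X=-1781456.3284, Y=-5684313.7969, Z=2279849.8468
→ Helmert 7p (PV): X=-1781161.5641, Y=-5684538.7380, Z=2279439.7064
→ Helmert 7p (PV): X=-1780834.7127, Y=-5684801.4040, Z=2279700.4182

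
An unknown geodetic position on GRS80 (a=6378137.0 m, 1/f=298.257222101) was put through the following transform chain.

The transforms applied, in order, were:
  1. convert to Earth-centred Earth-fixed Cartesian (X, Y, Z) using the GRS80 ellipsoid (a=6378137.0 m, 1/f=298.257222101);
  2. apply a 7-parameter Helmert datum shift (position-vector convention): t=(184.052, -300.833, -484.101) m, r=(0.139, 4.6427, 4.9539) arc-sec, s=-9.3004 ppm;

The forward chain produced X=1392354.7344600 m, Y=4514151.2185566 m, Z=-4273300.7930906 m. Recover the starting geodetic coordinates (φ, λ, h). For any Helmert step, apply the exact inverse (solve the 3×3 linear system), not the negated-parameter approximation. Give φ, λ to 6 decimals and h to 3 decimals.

start: X=1392354.7345, Y=4514151.2186, Z=-4273300.7931 m
→ Helmert⁻¹: X=1392388.2296, Y=4514457.7175, Z=-4272828.1331
→ geod (Bowring, a=6378137.000): φ=-42.31877000°, λ=72.85873700°, h=1451.4630 m

φ=-42.318770°, λ=72.858737°, h=1451.463 m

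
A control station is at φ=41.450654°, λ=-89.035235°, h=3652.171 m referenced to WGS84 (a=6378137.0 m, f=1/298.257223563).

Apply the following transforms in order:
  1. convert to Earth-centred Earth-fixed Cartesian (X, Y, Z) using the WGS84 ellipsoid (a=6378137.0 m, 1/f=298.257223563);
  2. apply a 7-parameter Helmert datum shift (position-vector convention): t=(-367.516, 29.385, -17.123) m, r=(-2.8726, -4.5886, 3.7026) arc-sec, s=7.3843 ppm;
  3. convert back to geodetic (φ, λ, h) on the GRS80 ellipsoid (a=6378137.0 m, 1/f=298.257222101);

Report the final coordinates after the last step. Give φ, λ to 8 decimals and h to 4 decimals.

φ=41.45156888°, λ=-89.03970200°, h=3661.5473 m

start: φ=41.450654°, λ=-89.035235°, h=3652.171 m
→ ECEF (a=6378137.000, f=1/298.257223563): X=80657.5814, Y=-4789666.1166, Z=4202483.6732
→ Helmert 7p (PV): X=80283.1497, Y=-4789612.1247, Z=4202566.0820
→ geod (Bowring, a=6378137.000): φ=41.45156888°, λ=-89.03970200°, h=3661.5473 m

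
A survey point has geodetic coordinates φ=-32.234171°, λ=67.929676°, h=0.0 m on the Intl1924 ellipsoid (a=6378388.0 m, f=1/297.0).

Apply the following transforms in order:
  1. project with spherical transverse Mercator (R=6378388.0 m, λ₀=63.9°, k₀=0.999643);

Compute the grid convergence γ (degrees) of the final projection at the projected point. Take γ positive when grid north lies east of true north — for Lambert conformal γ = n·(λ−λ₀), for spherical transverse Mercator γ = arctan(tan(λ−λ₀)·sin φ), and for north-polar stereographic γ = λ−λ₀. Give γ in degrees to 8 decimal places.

-2.15189056

start: φ=-32.234171°, λ=67.929676°, h=0.000 m
→ into tm (λ₀=63.9°): φ=-32.23417100°, λ−λ₀=4.02967600°
convergence γ = -2.15189056°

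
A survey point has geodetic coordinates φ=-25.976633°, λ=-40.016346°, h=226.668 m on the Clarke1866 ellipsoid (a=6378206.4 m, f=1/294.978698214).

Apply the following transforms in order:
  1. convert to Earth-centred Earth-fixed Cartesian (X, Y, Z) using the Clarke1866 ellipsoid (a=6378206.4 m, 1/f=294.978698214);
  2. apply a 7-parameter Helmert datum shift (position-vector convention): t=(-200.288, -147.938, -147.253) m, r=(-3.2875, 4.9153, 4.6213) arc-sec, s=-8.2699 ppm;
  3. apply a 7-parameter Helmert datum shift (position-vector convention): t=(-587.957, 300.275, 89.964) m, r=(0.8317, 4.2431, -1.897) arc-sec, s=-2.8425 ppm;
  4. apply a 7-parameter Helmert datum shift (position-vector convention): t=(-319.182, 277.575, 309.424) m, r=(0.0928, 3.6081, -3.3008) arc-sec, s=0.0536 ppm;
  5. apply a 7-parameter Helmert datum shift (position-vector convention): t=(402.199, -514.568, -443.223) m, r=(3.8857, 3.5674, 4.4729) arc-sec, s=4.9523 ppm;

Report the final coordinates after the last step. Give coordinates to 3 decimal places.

X=4393447.586 m, Y=-3689376.056 m, Z=-2777225.896 m

start: φ=-25.976633°, λ=-40.016346°, h=226.668 m
→ ECEF (a=6378206.400, f=1/294.978698214): X=4394329.8543, Y=-3689417.4274, Z=-2776676.5972
→ Helmert 7p (PV): X=4394109.7174, Y=-3689480.6565, Z=-2776846.8012
→ Helmert 7p (PV): X=4393418.2157, Y=-3689199.1095, Z=-2776854.2122
→ Helmert 7p (PV): X=4392991.6576, Y=-3688990.7896, Z=-2776623.4490
→ Helmert 7p (PV): X=4393447.5865, Y=-3689376.0557, Z=-2777225.8959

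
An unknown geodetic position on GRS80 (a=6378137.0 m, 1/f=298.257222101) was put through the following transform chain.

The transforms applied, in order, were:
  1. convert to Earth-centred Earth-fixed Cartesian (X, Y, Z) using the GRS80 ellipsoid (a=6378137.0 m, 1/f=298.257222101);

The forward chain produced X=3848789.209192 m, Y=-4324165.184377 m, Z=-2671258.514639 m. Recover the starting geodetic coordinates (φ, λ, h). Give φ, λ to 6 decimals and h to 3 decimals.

start: X=3848789.2092, Y=-4324165.1844, Z=-2671258.5146 m
→ geod (Bowring, a=6378137.000): φ=-24.91735400°, λ=-48.32883100°, h=1148.7560 m

φ=-24.917354°, λ=-48.328831°, h=1148.756 m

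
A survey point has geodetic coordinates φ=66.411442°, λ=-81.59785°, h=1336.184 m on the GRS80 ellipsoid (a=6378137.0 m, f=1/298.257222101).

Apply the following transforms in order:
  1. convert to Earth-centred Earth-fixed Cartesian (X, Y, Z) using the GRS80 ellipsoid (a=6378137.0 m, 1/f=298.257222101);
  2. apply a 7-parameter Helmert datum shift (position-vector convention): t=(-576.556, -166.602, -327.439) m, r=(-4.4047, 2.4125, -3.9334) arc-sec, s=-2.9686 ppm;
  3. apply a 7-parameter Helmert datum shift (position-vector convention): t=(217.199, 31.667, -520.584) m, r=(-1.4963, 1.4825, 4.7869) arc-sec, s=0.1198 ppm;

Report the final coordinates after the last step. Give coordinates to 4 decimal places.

start: φ=66.411442°, λ=-81.597850°, h=1336.184 m
→ ECEF (a=6378137.000, f=1/298.257222101): X=374075.4588, Y=-2532576.4434, Z=5823682.5493
→ Helmert 7p (PV): X=373517.6115, Y=-2532618.2987, Z=5823387.5288
→ Helmert 7p (PV): X=373835.4859, Y=-2532536.0222, Z=5822883.3301

X=373835.4859 m, Y=-2532536.0222 m, Z=5822883.3301 m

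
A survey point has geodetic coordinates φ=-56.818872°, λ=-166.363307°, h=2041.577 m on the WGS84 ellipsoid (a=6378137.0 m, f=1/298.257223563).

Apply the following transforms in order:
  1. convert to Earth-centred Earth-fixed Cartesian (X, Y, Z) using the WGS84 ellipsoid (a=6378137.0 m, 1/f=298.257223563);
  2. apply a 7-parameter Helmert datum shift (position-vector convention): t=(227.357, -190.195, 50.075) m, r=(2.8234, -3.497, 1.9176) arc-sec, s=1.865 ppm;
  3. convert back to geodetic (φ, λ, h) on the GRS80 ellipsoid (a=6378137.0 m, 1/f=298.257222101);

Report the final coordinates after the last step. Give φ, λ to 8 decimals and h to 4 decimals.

start: φ=-56.818872°, λ=-166.363307°, h=2041.577 m
→ ECEF (a=6378137.000, f=1/298.257223563): X=-3401341.3166, Y=-825177.1783, Z=-5316596.6446
→ Helmert 7p (PV): X=-3401022.4942, Y=-825327.7590, Z=-5316625.4465
→ geod (Bowring, a=6378137.000): φ=-56.82107470°, λ=-166.35968067°, h=1915.5520 m

φ=-56.82107470°, λ=-166.35968067°, h=1915.5520 m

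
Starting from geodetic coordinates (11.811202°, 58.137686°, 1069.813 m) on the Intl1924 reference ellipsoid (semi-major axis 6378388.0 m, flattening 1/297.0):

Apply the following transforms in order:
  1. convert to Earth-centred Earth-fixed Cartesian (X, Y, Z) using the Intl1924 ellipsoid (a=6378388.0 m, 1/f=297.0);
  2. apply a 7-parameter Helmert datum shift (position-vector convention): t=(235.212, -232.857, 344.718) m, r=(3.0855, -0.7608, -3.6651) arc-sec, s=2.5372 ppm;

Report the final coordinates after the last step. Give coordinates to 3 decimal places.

start: φ=11.811202°, λ=58.137686°, h=1069.813 m
→ ECEF (a=6378388.000, f=1/297.0): X=3296750.6266, Y=5304224.8277, Z=1297200.5228
→ Helmert 7p (PV): X=3297083.6689, Y=5303927.4440, Z=1297640.0378

X=3297083.669 m, Y=5303927.444 m, Z=1297640.038 m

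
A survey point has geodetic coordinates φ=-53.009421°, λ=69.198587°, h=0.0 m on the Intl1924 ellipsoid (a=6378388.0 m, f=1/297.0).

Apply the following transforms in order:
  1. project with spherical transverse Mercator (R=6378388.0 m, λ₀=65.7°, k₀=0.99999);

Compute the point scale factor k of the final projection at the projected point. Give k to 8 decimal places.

1.00066475

start: φ=-53.009421°, λ=69.198587°, h=0.000 m
→ into tm (λ₀=65.7°): φ=-53.00942100°, λ−λ₀=3.49858700°
scale k = 1.00066475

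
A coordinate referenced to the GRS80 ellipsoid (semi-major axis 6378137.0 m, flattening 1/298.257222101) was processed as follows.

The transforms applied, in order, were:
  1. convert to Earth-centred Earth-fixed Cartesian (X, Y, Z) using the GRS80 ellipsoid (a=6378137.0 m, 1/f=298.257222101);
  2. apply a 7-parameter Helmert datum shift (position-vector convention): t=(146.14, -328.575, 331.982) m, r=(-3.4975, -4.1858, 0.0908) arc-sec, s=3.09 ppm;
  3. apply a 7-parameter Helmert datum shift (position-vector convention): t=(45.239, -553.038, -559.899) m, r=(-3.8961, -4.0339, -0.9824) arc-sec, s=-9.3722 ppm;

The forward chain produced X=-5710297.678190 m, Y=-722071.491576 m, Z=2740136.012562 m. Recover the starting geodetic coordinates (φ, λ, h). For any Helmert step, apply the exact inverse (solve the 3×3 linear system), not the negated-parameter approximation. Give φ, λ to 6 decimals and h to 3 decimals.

start: X=-5710297.6782, Y=-722071.4916, Z=2740136.0126 m
→ Helmert⁻¹: X=-5710339.3974, Y=-721604.1840, Z=2740819.6444
→ Helmert⁻¹: X=-5710412.5940, Y=-721317.3368, Z=2740582.8467
→ geod (Bowring, a=6378137.000): φ=25.61083600°, λ=-172.80074600°, h=774.9620 m

φ=25.610836°, λ=-172.800746°, h=774.962 m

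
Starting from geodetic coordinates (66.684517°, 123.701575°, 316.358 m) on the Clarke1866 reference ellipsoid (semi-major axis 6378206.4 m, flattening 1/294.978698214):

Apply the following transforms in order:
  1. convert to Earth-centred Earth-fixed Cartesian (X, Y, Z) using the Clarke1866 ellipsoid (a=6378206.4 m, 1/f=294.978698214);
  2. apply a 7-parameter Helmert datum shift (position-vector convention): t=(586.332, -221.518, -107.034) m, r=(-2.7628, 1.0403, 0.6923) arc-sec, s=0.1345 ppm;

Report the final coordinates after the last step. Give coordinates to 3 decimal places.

start: φ=66.684517°, λ=123.701575°, h=316.358 m
→ ECEF (a=6378206.400, f=1/294.978698214): X=-1404821.4520, Y=2106315.4699, Z=5834678.8255
→ Helmert 7p (PV): X=-1404212.9512, Y=2106167.6724, Z=5834551.4486

X=-1404212.951 m, Y=2106167.672 m, Z=5834551.449 m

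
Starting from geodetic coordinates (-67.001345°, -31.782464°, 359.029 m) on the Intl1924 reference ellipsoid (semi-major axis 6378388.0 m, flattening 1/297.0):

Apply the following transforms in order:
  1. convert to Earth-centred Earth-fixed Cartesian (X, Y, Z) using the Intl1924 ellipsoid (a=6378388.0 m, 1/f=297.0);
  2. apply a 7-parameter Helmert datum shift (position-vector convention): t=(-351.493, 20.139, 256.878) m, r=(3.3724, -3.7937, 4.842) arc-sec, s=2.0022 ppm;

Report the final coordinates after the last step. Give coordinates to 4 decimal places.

start: φ=-67.001345°, λ=-31.782464°, h=359.029 m
→ ECEF (a=6378388.000, f=1/297.0): X=2124595.6315, Y=-1316405.0381, Z=-5848936.5223
→ Helmert 7p (PV): X=2124386.8707, Y=-1316242.0311, Z=-5848673.8017

X=2124386.8707 m, Y=-1316242.0311 m, Z=-5848673.8017 m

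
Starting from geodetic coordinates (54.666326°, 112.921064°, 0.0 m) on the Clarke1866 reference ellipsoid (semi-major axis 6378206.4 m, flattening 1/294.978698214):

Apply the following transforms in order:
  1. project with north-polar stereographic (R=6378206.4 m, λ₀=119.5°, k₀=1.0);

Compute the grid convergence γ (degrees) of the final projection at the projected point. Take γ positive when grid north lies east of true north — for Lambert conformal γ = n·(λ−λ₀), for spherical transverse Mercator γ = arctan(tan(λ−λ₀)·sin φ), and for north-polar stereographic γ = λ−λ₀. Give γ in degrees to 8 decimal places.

-6.57893600

start: φ=54.666326°, λ=112.921064°, h=0.000 m
→ into stereo (λ₀=119.5°): φ=54.66632600°, λ−λ₀=-6.57893600°
convergence γ = -6.57893600°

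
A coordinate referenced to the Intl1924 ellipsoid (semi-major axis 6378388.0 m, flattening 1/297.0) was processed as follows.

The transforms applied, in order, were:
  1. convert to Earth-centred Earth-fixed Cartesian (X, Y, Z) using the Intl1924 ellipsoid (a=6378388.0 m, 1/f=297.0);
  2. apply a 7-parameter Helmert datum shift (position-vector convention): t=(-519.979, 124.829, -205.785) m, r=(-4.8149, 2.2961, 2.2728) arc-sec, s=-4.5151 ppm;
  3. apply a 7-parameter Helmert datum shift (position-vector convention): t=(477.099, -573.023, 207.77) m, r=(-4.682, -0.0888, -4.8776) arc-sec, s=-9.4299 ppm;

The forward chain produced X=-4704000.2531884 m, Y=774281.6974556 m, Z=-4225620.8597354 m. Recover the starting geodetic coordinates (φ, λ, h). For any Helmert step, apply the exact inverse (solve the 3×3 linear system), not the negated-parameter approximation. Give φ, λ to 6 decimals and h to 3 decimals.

φ=-41.744902°, λ=170.645818°, h=1679.837 m

start: X=-4704000.2532, Y=774281.6975, Z=-4225620.8597 m
→ Helmert⁻¹: X=-4704541.8577, Y=774846.7002, Z=-4225848.8657
→ Helmert⁻¹: X=-4703987.5400, Y=774875.8433, Z=-4225696.4357
→ geod (Bowring, a=6378388.000): φ=-41.74490200°, λ=170.64581800°, h=1679.8370 m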